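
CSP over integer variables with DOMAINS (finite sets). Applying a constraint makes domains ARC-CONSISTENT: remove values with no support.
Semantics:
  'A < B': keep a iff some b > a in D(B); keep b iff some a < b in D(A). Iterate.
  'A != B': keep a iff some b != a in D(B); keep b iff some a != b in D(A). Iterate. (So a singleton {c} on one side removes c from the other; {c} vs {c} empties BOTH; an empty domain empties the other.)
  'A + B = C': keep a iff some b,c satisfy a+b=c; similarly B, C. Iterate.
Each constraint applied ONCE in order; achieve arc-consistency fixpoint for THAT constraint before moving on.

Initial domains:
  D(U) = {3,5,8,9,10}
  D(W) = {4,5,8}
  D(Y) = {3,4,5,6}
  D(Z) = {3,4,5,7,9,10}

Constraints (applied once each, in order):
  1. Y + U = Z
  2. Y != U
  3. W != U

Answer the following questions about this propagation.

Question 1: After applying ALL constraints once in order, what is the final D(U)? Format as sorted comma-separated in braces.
Constraint 1 (Y + U = Z) on D(Y)={3,4,5,6} D(U)={3,5,8,9,10} D(Z)={3,4,5,7,9,10}: Y {3,4,5,6}->{4,5,6}; U {3,5,8,9,10}->{3,5}; Z {3,4,5,7,9,10}->{7,9,10}
Constraint 2 (Y != U) on D(Y)={4,5,6} D(U)={3,5}: no change
Constraint 3 (W != U) on D(W)={4,5,8} D(U)={3,5}: no change
So after all 3 constraints: D(U) = {3,5}

Answer: {3,5}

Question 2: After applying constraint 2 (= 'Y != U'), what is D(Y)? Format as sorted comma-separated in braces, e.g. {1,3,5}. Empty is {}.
Constraint 1 (Y + U = Z) on D(Y)={3,4,5,6} D(U)={3,5,8,9,10} D(Z)={3,4,5,7,9,10}: Y {3,4,5,6}->{4,5,6}; U {3,5,8,9,10}->{3,5}; Z {3,4,5,7,9,10}->{7,9,10}
Constraint 2 (Y != U) on D(Y)={4,5,6} D(U)={3,5}: no change
So after constraint 2: D(Y) = {4,5,6}

Answer: {4,5,6}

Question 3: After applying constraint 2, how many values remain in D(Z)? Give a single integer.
Answer: 3

Derivation:
Constraint 1 (Y + U = Z) on D(Y)={3,4,5,6} D(U)={3,5,8,9,10} D(Z)={3,4,5,7,9,10}: Y {3,4,5,6}->{4,5,6}; U {3,5,8,9,10}->{3,5}; Z {3,4,5,7,9,10}->{7,9,10}
Constraint 2 (Y != U) on D(Y)={4,5,6} D(U)={3,5}: no change
So after constraint 2: D(Z)={7,9,10}, size = 3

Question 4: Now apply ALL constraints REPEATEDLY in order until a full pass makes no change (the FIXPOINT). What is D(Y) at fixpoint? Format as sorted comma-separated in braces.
pass 0 (initial): D(Y)={3,4,5,6}
pass 1: U {3,5,8,9,10}->{3,5}; Y {3,4,5,6}->{4,5,6}; Z {3,4,5,7,9,10}->{7,9,10}
pass 2: no change
Fixpoint after 2 passes: D(Y) = {4,5,6}

Answer: {4,5,6}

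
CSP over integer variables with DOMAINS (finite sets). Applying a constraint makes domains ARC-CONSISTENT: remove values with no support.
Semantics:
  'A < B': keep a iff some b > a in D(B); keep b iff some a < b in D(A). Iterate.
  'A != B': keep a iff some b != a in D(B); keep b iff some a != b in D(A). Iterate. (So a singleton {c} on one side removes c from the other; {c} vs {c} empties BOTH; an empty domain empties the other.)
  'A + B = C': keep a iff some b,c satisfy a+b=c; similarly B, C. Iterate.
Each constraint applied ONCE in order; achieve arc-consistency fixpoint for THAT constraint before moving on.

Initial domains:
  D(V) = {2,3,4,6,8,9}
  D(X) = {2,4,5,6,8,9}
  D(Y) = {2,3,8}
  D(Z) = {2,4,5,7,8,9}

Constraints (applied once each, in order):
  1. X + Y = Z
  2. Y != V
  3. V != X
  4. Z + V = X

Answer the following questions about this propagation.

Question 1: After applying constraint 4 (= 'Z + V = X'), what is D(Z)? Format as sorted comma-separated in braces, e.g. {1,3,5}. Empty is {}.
Constraint 1 (X + Y = Z) on D(X)={2,4,5,6,8,9} D(Y)={2,3,8} D(Z)={2,4,5,7,8,9}: X {2,4,5,6,8,9}->{2,4,5,6}; Y {2,3,8}->{2,3}; Z {2,4,5,7,8,9}->{4,5,7,8,9}
Constraint 2 (Y != V) on D(Y)={2,3} D(V)={2,3,4,6,8,9}: no change
Constraint 3 (V != X) on D(V)={2,3,4,6,8,9} D(X)={2,4,5,6}: no change
Constraint 4 (Z + V = X) on D(Z)={4,5,7,8,9} D(V)={2,3,4,6,8,9} D(X)={2,4,5,6}: Z {4,5,7,8,9}->{4}; V {2,3,4,6,8,9}->{2}; X {2,4,5,6}->{6}
So after constraint 4: D(Z) = {4}

Answer: {4}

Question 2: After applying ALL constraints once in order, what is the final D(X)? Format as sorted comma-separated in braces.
Constraint 1 (X + Y = Z) on D(X)={2,4,5,6,8,9} D(Y)={2,3,8} D(Z)={2,4,5,7,8,9}: X {2,4,5,6,8,9}->{2,4,5,6}; Y {2,3,8}->{2,3}; Z {2,4,5,7,8,9}->{4,5,7,8,9}
Constraint 2 (Y != V) on D(Y)={2,3} D(V)={2,3,4,6,8,9}: no change
Constraint 3 (V != X) on D(V)={2,3,4,6,8,9} D(X)={2,4,5,6}: no change
Constraint 4 (Z + V = X) on D(Z)={4,5,7,8,9} D(V)={2,3,4,6,8,9} D(X)={2,4,5,6}: Z {4,5,7,8,9}->{4}; V {2,3,4,6,8,9}->{2}; X {2,4,5,6}->{6}
So after all 4 constraints: D(X) = {6}

Answer: {6}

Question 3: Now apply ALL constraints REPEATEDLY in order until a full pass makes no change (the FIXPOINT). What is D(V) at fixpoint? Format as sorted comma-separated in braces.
Answer: {}

Derivation:
pass 0 (initial): D(V)={2,3,4,6,8,9}
pass 1: V {2,3,4,6,8,9}->{2}; X {2,4,5,6,8,9}->{6}; Y {2,3,8}->{2,3}; Z {2,4,5,7,8,9}->{4}
pass 2: V {2}->{}; X {6}->{}; Y {2,3}->{}; Z {4}->{}
pass 3: no change
Fixpoint after 3 passes: D(V) = {}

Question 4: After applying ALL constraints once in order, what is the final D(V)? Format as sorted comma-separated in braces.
Constraint 1 (X + Y = Z) on D(X)={2,4,5,6,8,9} D(Y)={2,3,8} D(Z)={2,4,5,7,8,9}: X {2,4,5,6,8,9}->{2,4,5,6}; Y {2,3,8}->{2,3}; Z {2,4,5,7,8,9}->{4,5,7,8,9}
Constraint 2 (Y != V) on D(Y)={2,3} D(V)={2,3,4,6,8,9}: no change
Constraint 3 (V != X) on D(V)={2,3,4,6,8,9} D(X)={2,4,5,6}: no change
Constraint 4 (Z + V = X) on D(Z)={4,5,7,8,9} D(V)={2,3,4,6,8,9} D(X)={2,4,5,6}: Z {4,5,7,8,9}->{4}; V {2,3,4,6,8,9}->{2}; X {2,4,5,6}->{6}
So after all 4 constraints: D(V) = {2}

Answer: {2}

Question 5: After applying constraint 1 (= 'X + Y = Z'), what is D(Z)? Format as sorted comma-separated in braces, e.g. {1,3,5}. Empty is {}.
Constraint 1 (X + Y = Z) on D(X)={2,4,5,6,8,9} D(Y)={2,3,8} D(Z)={2,4,5,7,8,9}: X {2,4,5,6,8,9}->{2,4,5,6}; Y {2,3,8}->{2,3}; Z {2,4,5,7,8,9}->{4,5,7,8,9}
So after constraint 1: D(Z) = {4,5,7,8,9}

Answer: {4,5,7,8,9}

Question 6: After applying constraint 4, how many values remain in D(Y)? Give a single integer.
Constraint 1 (X + Y = Z) on D(X)={2,4,5,6,8,9} D(Y)={2,3,8} D(Z)={2,4,5,7,8,9}: X {2,4,5,6,8,9}->{2,4,5,6}; Y {2,3,8}->{2,3}; Z {2,4,5,7,8,9}->{4,5,7,8,9}
Constraint 2 (Y != V) on D(Y)={2,3} D(V)={2,3,4,6,8,9}: no change
Constraint 3 (V != X) on D(V)={2,3,4,6,8,9} D(X)={2,4,5,6}: no change
Constraint 4 (Z + V = X) on D(Z)={4,5,7,8,9} D(V)={2,3,4,6,8,9} D(X)={2,4,5,6}: Z {4,5,7,8,9}->{4}; V {2,3,4,6,8,9}->{2}; X {2,4,5,6}->{6}
So after constraint 4: D(Y)={2,3}, size = 2

Answer: 2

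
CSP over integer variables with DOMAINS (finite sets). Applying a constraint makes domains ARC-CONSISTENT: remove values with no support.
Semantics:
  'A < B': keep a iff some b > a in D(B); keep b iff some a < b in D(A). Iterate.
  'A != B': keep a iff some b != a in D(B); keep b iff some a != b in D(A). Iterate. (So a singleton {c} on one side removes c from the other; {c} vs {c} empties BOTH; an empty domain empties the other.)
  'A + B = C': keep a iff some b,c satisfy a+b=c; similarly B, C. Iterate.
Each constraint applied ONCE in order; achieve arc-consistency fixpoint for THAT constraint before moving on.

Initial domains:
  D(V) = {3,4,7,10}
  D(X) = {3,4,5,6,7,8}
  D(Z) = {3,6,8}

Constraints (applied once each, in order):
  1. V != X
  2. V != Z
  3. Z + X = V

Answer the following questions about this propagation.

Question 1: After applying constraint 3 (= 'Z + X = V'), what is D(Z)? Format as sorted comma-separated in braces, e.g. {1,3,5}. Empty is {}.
Constraint 1 (V != X) on D(V)={3,4,7,10} D(X)={3,4,5,6,7,8}: no change
Constraint 2 (V != Z) on D(V)={3,4,7,10} D(Z)={3,6,8}: no change
Constraint 3 (Z + X = V) on D(Z)={3,6,8} D(X)={3,4,5,6,7,8} D(V)={3,4,7,10}: Z {3,6,8}->{3,6}; X {3,4,5,6,7,8}->{4,7}; V {3,4,7,10}->{7,10}
So after constraint 3: D(Z) = {3,6}

Answer: {3,6}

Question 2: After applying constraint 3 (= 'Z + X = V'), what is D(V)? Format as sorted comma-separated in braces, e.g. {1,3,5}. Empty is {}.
Answer: {7,10}

Derivation:
Constraint 1 (V != X) on D(V)={3,4,7,10} D(X)={3,4,5,6,7,8}: no change
Constraint 2 (V != Z) on D(V)={3,4,7,10} D(Z)={3,6,8}: no change
Constraint 3 (Z + X = V) on D(Z)={3,6,8} D(X)={3,4,5,6,7,8} D(V)={3,4,7,10}: Z {3,6,8}->{3,6}; X {3,4,5,6,7,8}->{4,7}; V {3,4,7,10}->{7,10}
So after constraint 3: D(V) = {7,10}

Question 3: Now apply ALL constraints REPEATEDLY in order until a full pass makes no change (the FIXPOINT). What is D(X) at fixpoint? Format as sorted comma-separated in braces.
pass 0 (initial): D(X)={3,4,5,6,7,8}
pass 1: V {3,4,7,10}->{7,10}; X {3,4,5,6,7,8}->{4,7}; Z {3,6,8}->{3,6}
pass 2: no change
Fixpoint after 2 passes: D(X) = {4,7}

Answer: {4,7}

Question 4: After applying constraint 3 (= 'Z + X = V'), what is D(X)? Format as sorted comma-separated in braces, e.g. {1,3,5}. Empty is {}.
Constraint 1 (V != X) on D(V)={3,4,7,10} D(X)={3,4,5,6,7,8}: no change
Constraint 2 (V != Z) on D(V)={3,4,7,10} D(Z)={3,6,8}: no change
Constraint 3 (Z + X = V) on D(Z)={3,6,8} D(X)={3,4,5,6,7,8} D(V)={3,4,7,10}: Z {3,6,8}->{3,6}; X {3,4,5,6,7,8}->{4,7}; V {3,4,7,10}->{7,10}
So after constraint 3: D(X) = {4,7}

Answer: {4,7}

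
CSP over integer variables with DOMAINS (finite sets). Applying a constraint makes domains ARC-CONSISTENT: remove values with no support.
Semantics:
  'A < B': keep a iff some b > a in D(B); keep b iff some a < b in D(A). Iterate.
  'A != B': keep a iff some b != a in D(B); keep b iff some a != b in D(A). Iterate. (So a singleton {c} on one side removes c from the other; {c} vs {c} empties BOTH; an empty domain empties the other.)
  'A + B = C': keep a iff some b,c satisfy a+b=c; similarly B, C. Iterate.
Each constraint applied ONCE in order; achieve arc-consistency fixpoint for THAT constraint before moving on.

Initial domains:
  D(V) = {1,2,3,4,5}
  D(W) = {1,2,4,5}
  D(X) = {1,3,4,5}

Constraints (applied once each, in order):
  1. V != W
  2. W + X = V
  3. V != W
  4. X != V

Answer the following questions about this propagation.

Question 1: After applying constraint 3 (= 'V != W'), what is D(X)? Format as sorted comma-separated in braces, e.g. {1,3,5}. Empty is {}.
Answer: {1,3,4}

Derivation:
Constraint 1 (V != W) on D(V)={1,2,3,4,5} D(W)={1,2,4,5}: no change
Constraint 2 (W + X = V) on D(W)={1,2,4,5} D(X)={1,3,4,5} D(V)={1,2,3,4,5}: W {1,2,4,5}->{1,2,4}; X {1,3,4,5}->{1,3,4}; V {1,2,3,4,5}->{2,3,4,5}
Constraint 3 (V != W) on D(V)={2,3,4,5} D(W)={1,2,4}: no change
So after constraint 3: D(X) = {1,3,4}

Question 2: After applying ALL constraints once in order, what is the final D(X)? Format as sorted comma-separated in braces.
Answer: {1,3,4}

Derivation:
Constraint 1 (V != W) on D(V)={1,2,3,4,5} D(W)={1,2,4,5}: no change
Constraint 2 (W + X = V) on D(W)={1,2,4,5} D(X)={1,3,4,5} D(V)={1,2,3,4,5}: W {1,2,4,5}->{1,2,4}; X {1,3,4,5}->{1,3,4}; V {1,2,3,4,5}->{2,3,4,5}
Constraint 3 (V != W) on D(V)={2,3,4,5} D(W)={1,2,4}: no change
Constraint 4 (X != V) on D(X)={1,3,4} D(V)={2,3,4,5}: no change
So after all 4 constraints: D(X) = {1,3,4}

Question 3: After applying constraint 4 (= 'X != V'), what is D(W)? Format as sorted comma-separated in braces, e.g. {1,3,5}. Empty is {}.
Constraint 1 (V != W) on D(V)={1,2,3,4,5} D(W)={1,2,4,5}: no change
Constraint 2 (W + X = V) on D(W)={1,2,4,5} D(X)={1,3,4,5} D(V)={1,2,3,4,5}: W {1,2,4,5}->{1,2,4}; X {1,3,4,5}->{1,3,4}; V {1,2,3,4,5}->{2,3,4,5}
Constraint 3 (V != W) on D(V)={2,3,4,5} D(W)={1,2,4}: no change
Constraint 4 (X != V) on D(X)={1,3,4} D(V)={2,3,4,5}: no change
So after constraint 4: D(W) = {1,2,4}

Answer: {1,2,4}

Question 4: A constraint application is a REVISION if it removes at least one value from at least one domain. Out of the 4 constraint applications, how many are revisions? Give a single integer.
Answer: 1

Derivation:
Constraint 1 (V != W) on D(V)={1,2,3,4,5} D(W)={1,2,4,5}: no change => not a revision
Constraint 2 (W + X = V) on D(W)={1,2,4,5} D(X)={1,3,4,5} D(V)={1,2,3,4,5}: W {1,2,4,5}->{1,2,4}; X {1,3,4,5}->{1,3,4}; V {1,2,3,4,5}->{2,3,4,5} => REVISION
Constraint 3 (V != W) on D(V)={2,3,4,5} D(W)={1,2,4}: no change => not a revision
Constraint 4 (X != V) on D(X)={1,3,4} D(V)={2,3,4,5}: no change => not a revision
Total revisions = 1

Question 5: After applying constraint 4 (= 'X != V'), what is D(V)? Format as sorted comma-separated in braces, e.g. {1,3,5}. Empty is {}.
Constraint 1 (V != W) on D(V)={1,2,3,4,5} D(W)={1,2,4,5}: no change
Constraint 2 (W + X = V) on D(W)={1,2,4,5} D(X)={1,3,4,5} D(V)={1,2,3,4,5}: W {1,2,4,5}->{1,2,4}; X {1,3,4,5}->{1,3,4}; V {1,2,3,4,5}->{2,3,4,5}
Constraint 3 (V != W) on D(V)={2,3,4,5} D(W)={1,2,4}: no change
Constraint 4 (X != V) on D(X)={1,3,4} D(V)={2,3,4,5}: no change
So after constraint 4: D(V) = {2,3,4,5}

Answer: {2,3,4,5}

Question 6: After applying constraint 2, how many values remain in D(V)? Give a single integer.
Answer: 4

Derivation:
Constraint 1 (V != W) on D(V)={1,2,3,4,5} D(W)={1,2,4,5}: no change
Constraint 2 (W + X = V) on D(W)={1,2,4,5} D(X)={1,3,4,5} D(V)={1,2,3,4,5}: W {1,2,4,5}->{1,2,4}; X {1,3,4,5}->{1,3,4}; V {1,2,3,4,5}->{2,3,4,5}
So after constraint 2: D(V)={2,3,4,5}, size = 4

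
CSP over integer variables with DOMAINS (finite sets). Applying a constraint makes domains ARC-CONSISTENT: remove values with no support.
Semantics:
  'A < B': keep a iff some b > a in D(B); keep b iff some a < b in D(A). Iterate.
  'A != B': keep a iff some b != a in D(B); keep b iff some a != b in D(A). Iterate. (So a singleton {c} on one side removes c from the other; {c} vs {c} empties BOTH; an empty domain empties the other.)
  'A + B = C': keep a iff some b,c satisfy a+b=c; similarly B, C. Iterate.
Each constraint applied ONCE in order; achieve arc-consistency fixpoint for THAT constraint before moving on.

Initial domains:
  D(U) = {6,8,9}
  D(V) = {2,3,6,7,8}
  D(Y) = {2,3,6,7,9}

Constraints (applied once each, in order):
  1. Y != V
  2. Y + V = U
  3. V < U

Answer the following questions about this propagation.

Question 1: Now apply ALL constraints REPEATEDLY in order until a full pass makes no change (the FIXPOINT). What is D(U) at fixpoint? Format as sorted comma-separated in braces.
pass 0 (initial): D(U)={6,8,9}
pass 1: V {2,3,6,7,8}->{2,3,6,7}; Y {2,3,6,7,9}->{2,3,6,7}
pass 2: no change
Fixpoint after 2 passes: D(U) = {6,8,9}

Answer: {6,8,9}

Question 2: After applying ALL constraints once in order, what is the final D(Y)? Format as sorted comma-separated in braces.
Answer: {2,3,6,7}

Derivation:
Constraint 1 (Y != V) on D(Y)={2,3,6,7,9} D(V)={2,3,6,7,8}: no change
Constraint 2 (Y + V = U) on D(Y)={2,3,6,7,9} D(V)={2,3,6,7,8} D(U)={6,8,9}: Y {2,3,6,7,9}->{2,3,6,7}; V {2,3,6,7,8}->{2,3,6,7}
Constraint 3 (V < U) on D(V)={2,3,6,7} D(U)={6,8,9}: no change
So after all 3 constraints: D(Y) = {2,3,6,7}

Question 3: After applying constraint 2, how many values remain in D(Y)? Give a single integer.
Answer: 4

Derivation:
Constraint 1 (Y != V) on D(Y)={2,3,6,7,9} D(V)={2,3,6,7,8}: no change
Constraint 2 (Y + V = U) on D(Y)={2,3,6,7,9} D(V)={2,3,6,7,8} D(U)={6,8,9}: Y {2,3,6,7,9}->{2,3,6,7}; V {2,3,6,7,8}->{2,3,6,7}
So after constraint 2: D(Y)={2,3,6,7}, size = 4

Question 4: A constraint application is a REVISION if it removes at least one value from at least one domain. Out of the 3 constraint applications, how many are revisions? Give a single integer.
Constraint 1 (Y != V) on D(Y)={2,3,6,7,9} D(V)={2,3,6,7,8}: no change => not a revision
Constraint 2 (Y + V = U) on D(Y)={2,3,6,7,9} D(V)={2,3,6,7,8} D(U)={6,8,9}: Y {2,3,6,7,9}->{2,3,6,7}; V {2,3,6,7,8}->{2,3,6,7} => REVISION
Constraint 3 (V < U) on D(V)={2,3,6,7} D(U)={6,8,9}: no change => not a revision
Total revisions = 1

Answer: 1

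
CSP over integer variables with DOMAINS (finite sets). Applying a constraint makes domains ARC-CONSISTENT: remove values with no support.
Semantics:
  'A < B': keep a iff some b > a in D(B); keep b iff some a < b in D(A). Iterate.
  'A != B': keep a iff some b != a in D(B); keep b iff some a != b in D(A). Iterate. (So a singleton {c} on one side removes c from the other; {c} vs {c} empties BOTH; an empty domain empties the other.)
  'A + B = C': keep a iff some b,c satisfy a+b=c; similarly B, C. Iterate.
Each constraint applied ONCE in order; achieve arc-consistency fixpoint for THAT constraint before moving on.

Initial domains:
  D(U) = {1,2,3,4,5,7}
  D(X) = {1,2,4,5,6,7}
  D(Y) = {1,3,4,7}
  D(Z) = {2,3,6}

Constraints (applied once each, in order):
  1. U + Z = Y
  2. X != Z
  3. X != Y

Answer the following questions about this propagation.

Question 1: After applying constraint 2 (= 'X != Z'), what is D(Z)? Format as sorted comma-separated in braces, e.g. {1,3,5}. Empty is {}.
Answer: {2,3,6}

Derivation:
Constraint 1 (U + Z = Y) on D(U)={1,2,3,4,5,7} D(Z)={2,3,6} D(Y)={1,3,4,7}: U {1,2,3,4,5,7}->{1,2,4,5}; Y {1,3,4,7}->{3,4,7}
Constraint 2 (X != Z) on D(X)={1,2,4,5,6,7} D(Z)={2,3,6}: no change
So after constraint 2: D(Z) = {2,3,6}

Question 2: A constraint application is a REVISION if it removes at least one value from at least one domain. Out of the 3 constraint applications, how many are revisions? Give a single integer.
Answer: 1

Derivation:
Constraint 1 (U + Z = Y) on D(U)={1,2,3,4,5,7} D(Z)={2,3,6} D(Y)={1,3,4,7}: U {1,2,3,4,5,7}->{1,2,4,5}; Y {1,3,4,7}->{3,4,7} => REVISION
Constraint 2 (X != Z) on D(X)={1,2,4,5,6,7} D(Z)={2,3,6}: no change => not a revision
Constraint 3 (X != Y) on D(X)={1,2,4,5,6,7} D(Y)={3,4,7}: no change => not a revision
Total revisions = 1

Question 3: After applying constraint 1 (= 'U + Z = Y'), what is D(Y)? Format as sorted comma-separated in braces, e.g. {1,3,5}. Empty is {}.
Answer: {3,4,7}

Derivation:
Constraint 1 (U + Z = Y) on D(U)={1,2,3,4,5,7} D(Z)={2,3,6} D(Y)={1,3,4,7}: U {1,2,3,4,5,7}->{1,2,4,5}; Y {1,3,4,7}->{3,4,7}
So after constraint 1: D(Y) = {3,4,7}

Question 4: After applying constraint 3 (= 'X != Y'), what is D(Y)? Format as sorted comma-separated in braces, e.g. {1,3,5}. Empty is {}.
Constraint 1 (U + Z = Y) on D(U)={1,2,3,4,5,7} D(Z)={2,3,6} D(Y)={1,3,4,7}: U {1,2,3,4,5,7}->{1,2,4,5}; Y {1,3,4,7}->{3,4,7}
Constraint 2 (X != Z) on D(X)={1,2,4,5,6,7} D(Z)={2,3,6}: no change
Constraint 3 (X != Y) on D(X)={1,2,4,5,6,7} D(Y)={3,4,7}: no change
So after constraint 3: D(Y) = {3,4,7}

Answer: {3,4,7}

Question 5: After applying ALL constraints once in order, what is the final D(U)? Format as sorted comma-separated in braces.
Answer: {1,2,4,5}

Derivation:
Constraint 1 (U + Z = Y) on D(U)={1,2,3,4,5,7} D(Z)={2,3,6} D(Y)={1,3,4,7}: U {1,2,3,4,5,7}->{1,2,4,5}; Y {1,3,4,7}->{3,4,7}
Constraint 2 (X != Z) on D(X)={1,2,4,5,6,7} D(Z)={2,3,6}: no change
Constraint 3 (X != Y) on D(X)={1,2,4,5,6,7} D(Y)={3,4,7}: no change
So after all 3 constraints: D(U) = {1,2,4,5}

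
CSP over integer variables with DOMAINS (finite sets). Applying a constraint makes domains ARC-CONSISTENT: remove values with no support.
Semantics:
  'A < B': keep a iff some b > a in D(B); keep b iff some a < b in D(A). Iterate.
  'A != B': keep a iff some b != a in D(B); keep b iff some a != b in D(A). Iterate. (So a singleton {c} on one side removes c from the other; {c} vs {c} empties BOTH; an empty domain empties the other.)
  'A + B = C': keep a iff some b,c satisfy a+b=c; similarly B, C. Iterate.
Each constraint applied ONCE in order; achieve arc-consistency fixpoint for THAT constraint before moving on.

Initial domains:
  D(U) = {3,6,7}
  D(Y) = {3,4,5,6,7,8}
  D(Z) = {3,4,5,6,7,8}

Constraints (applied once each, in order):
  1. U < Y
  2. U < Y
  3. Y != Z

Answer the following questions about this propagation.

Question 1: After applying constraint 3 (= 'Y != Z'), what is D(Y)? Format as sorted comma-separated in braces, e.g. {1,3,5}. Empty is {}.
Answer: {4,5,6,7,8}

Derivation:
Constraint 1 (U < Y) on D(U)={3,6,7} D(Y)={3,4,5,6,7,8}: Y {3,4,5,6,7,8}->{4,5,6,7,8}
Constraint 2 (U < Y) on D(U)={3,6,7} D(Y)={4,5,6,7,8}: no change
Constraint 3 (Y != Z) on D(Y)={4,5,6,7,8} D(Z)={3,4,5,6,7,8}: no change
So after constraint 3: D(Y) = {4,5,6,7,8}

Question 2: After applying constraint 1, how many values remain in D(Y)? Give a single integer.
Constraint 1 (U < Y) on D(U)={3,6,7} D(Y)={3,4,5,6,7,8}: Y {3,4,5,6,7,8}->{4,5,6,7,8}
So after constraint 1: D(Y)={4,5,6,7,8}, size = 5

Answer: 5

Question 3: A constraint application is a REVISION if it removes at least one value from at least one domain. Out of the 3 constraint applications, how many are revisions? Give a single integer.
Constraint 1 (U < Y) on D(U)={3,6,7} D(Y)={3,4,5,6,7,8}: Y {3,4,5,6,7,8}->{4,5,6,7,8} => REVISION
Constraint 2 (U < Y) on D(U)={3,6,7} D(Y)={4,5,6,7,8}: no change => not a revision
Constraint 3 (Y != Z) on D(Y)={4,5,6,7,8} D(Z)={3,4,5,6,7,8}: no change => not a revision
Total revisions = 1

Answer: 1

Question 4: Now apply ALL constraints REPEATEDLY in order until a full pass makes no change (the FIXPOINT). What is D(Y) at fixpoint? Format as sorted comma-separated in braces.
Answer: {4,5,6,7,8}

Derivation:
pass 0 (initial): D(Y)={3,4,5,6,7,8}
pass 1: Y {3,4,5,6,7,8}->{4,5,6,7,8}
pass 2: no change
Fixpoint after 2 passes: D(Y) = {4,5,6,7,8}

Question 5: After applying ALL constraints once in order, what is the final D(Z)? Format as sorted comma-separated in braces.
Answer: {3,4,5,6,7,8}

Derivation:
Constraint 1 (U < Y) on D(U)={3,6,7} D(Y)={3,4,5,6,7,8}: Y {3,4,5,6,7,8}->{4,5,6,7,8}
Constraint 2 (U < Y) on D(U)={3,6,7} D(Y)={4,5,6,7,8}: no change
Constraint 3 (Y != Z) on D(Y)={4,5,6,7,8} D(Z)={3,4,5,6,7,8}: no change
So after all 3 constraints: D(Z) = {3,4,5,6,7,8}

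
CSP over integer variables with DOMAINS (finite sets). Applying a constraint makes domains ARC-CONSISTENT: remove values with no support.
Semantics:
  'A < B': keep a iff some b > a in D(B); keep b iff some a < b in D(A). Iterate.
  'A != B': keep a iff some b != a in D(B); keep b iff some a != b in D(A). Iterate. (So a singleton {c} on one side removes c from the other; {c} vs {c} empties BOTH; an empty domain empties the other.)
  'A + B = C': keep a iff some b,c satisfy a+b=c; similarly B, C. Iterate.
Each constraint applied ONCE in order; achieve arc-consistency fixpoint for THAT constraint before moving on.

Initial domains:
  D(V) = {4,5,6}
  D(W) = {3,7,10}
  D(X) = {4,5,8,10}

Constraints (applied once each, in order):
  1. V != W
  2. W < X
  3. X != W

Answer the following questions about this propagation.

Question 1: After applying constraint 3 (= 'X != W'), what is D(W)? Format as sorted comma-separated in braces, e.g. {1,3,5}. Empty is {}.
Constraint 1 (V != W) on D(V)={4,5,6} D(W)={3,7,10}: no change
Constraint 2 (W < X) on D(W)={3,7,10} D(X)={4,5,8,10}: W {3,7,10}->{3,7}
Constraint 3 (X != W) on D(X)={4,5,8,10} D(W)={3,7}: no change
So after constraint 3: D(W) = {3,7}

Answer: {3,7}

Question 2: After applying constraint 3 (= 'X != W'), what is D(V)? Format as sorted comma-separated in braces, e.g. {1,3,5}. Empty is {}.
Answer: {4,5,6}

Derivation:
Constraint 1 (V != W) on D(V)={4,5,6} D(W)={3,7,10}: no change
Constraint 2 (W < X) on D(W)={3,7,10} D(X)={4,5,8,10}: W {3,7,10}->{3,7}
Constraint 3 (X != W) on D(X)={4,5,8,10} D(W)={3,7}: no change
So after constraint 3: D(V) = {4,5,6}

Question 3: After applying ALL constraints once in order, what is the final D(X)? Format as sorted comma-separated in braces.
Constraint 1 (V != W) on D(V)={4,5,6} D(W)={3,7,10}: no change
Constraint 2 (W < X) on D(W)={3,7,10} D(X)={4,5,8,10}: W {3,7,10}->{3,7}
Constraint 3 (X != W) on D(X)={4,5,8,10} D(W)={3,7}: no change
So after all 3 constraints: D(X) = {4,5,8,10}

Answer: {4,5,8,10}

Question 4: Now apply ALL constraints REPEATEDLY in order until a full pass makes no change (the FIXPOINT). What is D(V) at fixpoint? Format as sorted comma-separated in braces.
pass 0 (initial): D(V)={4,5,6}
pass 1: W {3,7,10}->{3,7}
pass 2: no change
Fixpoint after 2 passes: D(V) = {4,5,6}

Answer: {4,5,6}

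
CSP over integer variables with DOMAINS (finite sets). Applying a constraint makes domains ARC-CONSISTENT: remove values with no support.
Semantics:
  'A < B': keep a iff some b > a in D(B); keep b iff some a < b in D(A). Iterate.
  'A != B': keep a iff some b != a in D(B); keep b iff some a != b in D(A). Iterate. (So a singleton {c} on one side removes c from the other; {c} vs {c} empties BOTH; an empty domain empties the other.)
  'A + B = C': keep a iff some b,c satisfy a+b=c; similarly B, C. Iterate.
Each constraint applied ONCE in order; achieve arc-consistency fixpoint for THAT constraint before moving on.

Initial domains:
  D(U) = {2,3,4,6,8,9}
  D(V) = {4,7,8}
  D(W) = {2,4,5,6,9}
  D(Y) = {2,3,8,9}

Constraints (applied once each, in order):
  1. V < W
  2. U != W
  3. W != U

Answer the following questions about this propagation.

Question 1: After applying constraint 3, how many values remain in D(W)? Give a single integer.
Answer: 3

Derivation:
Constraint 1 (V < W) on D(V)={4,7,8} D(W)={2,4,5,6,9}: W {2,4,5,6,9}->{5,6,9}
Constraint 2 (U != W) on D(U)={2,3,4,6,8,9} D(W)={5,6,9}: no change
Constraint 3 (W != U) on D(W)={5,6,9} D(U)={2,3,4,6,8,9}: no change
So after constraint 3: D(W)={5,6,9}, size = 3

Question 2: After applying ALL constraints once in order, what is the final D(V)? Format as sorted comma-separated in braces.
Constraint 1 (V < W) on D(V)={4,7,8} D(W)={2,4,5,6,9}: W {2,4,5,6,9}->{5,6,9}
Constraint 2 (U != W) on D(U)={2,3,4,6,8,9} D(W)={5,6,9}: no change
Constraint 3 (W != U) on D(W)={5,6,9} D(U)={2,3,4,6,8,9}: no change
So after all 3 constraints: D(V) = {4,7,8}

Answer: {4,7,8}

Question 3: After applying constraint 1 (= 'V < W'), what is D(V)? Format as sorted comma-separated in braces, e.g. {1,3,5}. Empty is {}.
Answer: {4,7,8}

Derivation:
Constraint 1 (V < W) on D(V)={4,7,8} D(W)={2,4,5,6,9}: W {2,4,5,6,9}->{5,6,9}
So after constraint 1: D(V) = {4,7,8}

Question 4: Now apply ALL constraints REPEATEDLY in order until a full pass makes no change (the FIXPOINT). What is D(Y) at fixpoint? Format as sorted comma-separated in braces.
pass 0 (initial): D(Y)={2,3,8,9}
pass 1: W {2,4,5,6,9}->{5,6,9}
pass 2: no change
Fixpoint after 2 passes: D(Y) = {2,3,8,9}

Answer: {2,3,8,9}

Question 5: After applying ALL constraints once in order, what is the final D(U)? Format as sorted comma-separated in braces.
Answer: {2,3,4,6,8,9}

Derivation:
Constraint 1 (V < W) on D(V)={4,7,8} D(W)={2,4,5,6,9}: W {2,4,5,6,9}->{5,6,9}
Constraint 2 (U != W) on D(U)={2,3,4,6,8,9} D(W)={5,6,9}: no change
Constraint 3 (W != U) on D(W)={5,6,9} D(U)={2,3,4,6,8,9}: no change
So after all 3 constraints: D(U) = {2,3,4,6,8,9}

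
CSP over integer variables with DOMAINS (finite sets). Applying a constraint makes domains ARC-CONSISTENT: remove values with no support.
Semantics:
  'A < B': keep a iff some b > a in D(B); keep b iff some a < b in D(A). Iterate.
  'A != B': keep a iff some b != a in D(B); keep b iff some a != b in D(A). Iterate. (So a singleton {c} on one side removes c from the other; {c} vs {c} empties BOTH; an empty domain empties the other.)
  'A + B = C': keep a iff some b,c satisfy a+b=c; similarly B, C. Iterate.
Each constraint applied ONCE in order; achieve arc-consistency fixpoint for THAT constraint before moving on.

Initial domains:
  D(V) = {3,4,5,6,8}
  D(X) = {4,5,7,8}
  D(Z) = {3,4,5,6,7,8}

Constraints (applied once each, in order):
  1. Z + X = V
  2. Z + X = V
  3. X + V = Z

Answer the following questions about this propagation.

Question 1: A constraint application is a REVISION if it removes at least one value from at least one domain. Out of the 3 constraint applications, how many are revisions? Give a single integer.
Answer: 2

Derivation:
Constraint 1 (Z + X = V) on D(Z)={3,4,5,6,7,8} D(X)={4,5,7,8} D(V)={3,4,5,6,8}: Z {3,4,5,6,7,8}->{3,4}; X {4,5,7,8}->{4,5}; V {3,4,5,6,8}->{8} => REVISION
Constraint 2 (Z + X = V) on D(Z)={3,4} D(X)={4,5} D(V)={8}: no change => not a revision
Constraint 3 (X + V = Z) on D(X)={4,5} D(V)={8} D(Z)={3,4}: X {4,5}->{}; V {8}->{}; Z {3,4}->{} => REVISION
Total revisions = 2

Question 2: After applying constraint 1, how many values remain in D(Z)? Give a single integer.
Constraint 1 (Z + X = V) on D(Z)={3,4,5,6,7,8} D(X)={4,5,7,8} D(V)={3,4,5,6,8}: Z {3,4,5,6,7,8}->{3,4}; X {4,5,7,8}->{4,5}; V {3,4,5,6,8}->{8}
So after constraint 1: D(Z)={3,4}, size = 2

Answer: 2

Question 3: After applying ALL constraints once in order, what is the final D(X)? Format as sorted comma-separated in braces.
Answer: {}

Derivation:
Constraint 1 (Z + X = V) on D(Z)={3,4,5,6,7,8} D(X)={4,5,7,8} D(V)={3,4,5,6,8}: Z {3,4,5,6,7,8}->{3,4}; X {4,5,7,8}->{4,5}; V {3,4,5,6,8}->{8}
Constraint 2 (Z + X = V) on D(Z)={3,4} D(X)={4,5} D(V)={8}: no change
Constraint 3 (X + V = Z) on D(X)={4,5} D(V)={8} D(Z)={3,4}: X {4,5}->{}; V {8}->{}; Z {3,4}->{}
So after all 3 constraints: D(X) = {}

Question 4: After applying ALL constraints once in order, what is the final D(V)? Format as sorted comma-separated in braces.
Answer: {}

Derivation:
Constraint 1 (Z + X = V) on D(Z)={3,4,5,6,7,8} D(X)={4,5,7,8} D(V)={3,4,5,6,8}: Z {3,4,5,6,7,8}->{3,4}; X {4,5,7,8}->{4,5}; V {3,4,5,6,8}->{8}
Constraint 2 (Z + X = V) on D(Z)={3,4} D(X)={4,5} D(V)={8}: no change
Constraint 3 (X + V = Z) on D(X)={4,5} D(V)={8} D(Z)={3,4}: X {4,5}->{}; V {8}->{}; Z {3,4}->{}
So after all 3 constraints: D(V) = {}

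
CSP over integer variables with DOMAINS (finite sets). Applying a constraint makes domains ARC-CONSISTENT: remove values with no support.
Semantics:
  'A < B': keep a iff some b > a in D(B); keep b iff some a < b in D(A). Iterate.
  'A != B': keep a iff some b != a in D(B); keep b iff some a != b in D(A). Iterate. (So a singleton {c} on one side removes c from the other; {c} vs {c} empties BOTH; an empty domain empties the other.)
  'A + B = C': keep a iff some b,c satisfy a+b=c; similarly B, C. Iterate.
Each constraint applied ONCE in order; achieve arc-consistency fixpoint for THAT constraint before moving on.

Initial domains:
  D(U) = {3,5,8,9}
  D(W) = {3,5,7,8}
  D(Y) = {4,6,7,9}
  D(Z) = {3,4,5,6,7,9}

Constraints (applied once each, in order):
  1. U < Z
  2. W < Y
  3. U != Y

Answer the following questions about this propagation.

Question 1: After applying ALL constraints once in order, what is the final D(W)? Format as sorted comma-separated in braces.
Answer: {3,5,7,8}

Derivation:
Constraint 1 (U < Z) on D(U)={3,5,8,9} D(Z)={3,4,5,6,7,9}: U {3,5,8,9}->{3,5,8}; Z {3,4,5,6,7,9}->{4,5,6,7,9}
Constraint 2 (W < Y) on D(W)={3,5,7,8} D(Y)={4,6,7,9}: no change
Constraint 3 (U != Y) on D(U)={3,5,8} D(Y)={4,6,7,9}: no change
So after all 3 constraints: D(W) = {3,5,7,8}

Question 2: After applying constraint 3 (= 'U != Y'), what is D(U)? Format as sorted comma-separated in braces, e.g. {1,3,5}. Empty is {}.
Constraint 1 (U < Z) on D(U)={3,5,8,9} D(Z)={3,4,5,6,7,9}: U {3,5,8,9}->{3,5,8}; Z {3,4,5,6,7,9}->{4,5,6,7,9}
Constraint 2 (W < Y) on D(W)={3,5,7,8} D(Y)={4,6,7,9}: no change
Constraint 3 (U != Y) on D(U)={3,5,8} D(Y)={4,6,7,9}: no change
So after constraint 3: D(U) = {3,5,8}

Answer: {3,5,8}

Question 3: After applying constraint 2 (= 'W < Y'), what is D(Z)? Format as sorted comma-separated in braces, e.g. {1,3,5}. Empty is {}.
Answer: {4,5,6,7,9}

Derivation:
Constraint 1 (U < Z) on D(U)={3,5,8,9} D(Z)={3,4,5,6,7,9}: U {3,5,8,9}->{3,5,8}; Z {3,4,5,6,7,9}->{4,5,6,7,9}
Constraint 2 (W < Y) on D(W)={3,5,7,8} D(Y)={4,6,7,9}: no change
So after constraint 2: D(Z) = {4,5,6,7,9}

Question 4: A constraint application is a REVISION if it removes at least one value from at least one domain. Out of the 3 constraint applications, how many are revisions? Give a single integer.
Answer: 1

Derivation:
Constraint 1 (U < Z) on D(U)={3,5,8,9} D(Z)={3,4,5,6,7,9}: U {3,5,8,9}->{3,5,8}; Z {3,4,5,6,7,9}->{4,5,6,7,9} => REVISION
Constraint 2 (W < Y) on D(W)={3,5,7,8} D(Y)={4,6,7,9}: no change => not a revision
Constraint 3 (U != Y) on D(U)={3,5,8} D(Y)={4,6,7,9}: no change => not a revision
Total revisions = 1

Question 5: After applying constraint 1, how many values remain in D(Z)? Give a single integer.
Constraint 1 (U < Z) on D(U)={3,5,8,9} D(Z)={3,4,5,6,7,9}: U {3,5,8,9}->{3,5,8}; Z {3,4,5,6,7,9}->{4,5,6,7,9}
So after constraint 1: D(Z)={4,5,6,7,9}, size = 5

Answer: 5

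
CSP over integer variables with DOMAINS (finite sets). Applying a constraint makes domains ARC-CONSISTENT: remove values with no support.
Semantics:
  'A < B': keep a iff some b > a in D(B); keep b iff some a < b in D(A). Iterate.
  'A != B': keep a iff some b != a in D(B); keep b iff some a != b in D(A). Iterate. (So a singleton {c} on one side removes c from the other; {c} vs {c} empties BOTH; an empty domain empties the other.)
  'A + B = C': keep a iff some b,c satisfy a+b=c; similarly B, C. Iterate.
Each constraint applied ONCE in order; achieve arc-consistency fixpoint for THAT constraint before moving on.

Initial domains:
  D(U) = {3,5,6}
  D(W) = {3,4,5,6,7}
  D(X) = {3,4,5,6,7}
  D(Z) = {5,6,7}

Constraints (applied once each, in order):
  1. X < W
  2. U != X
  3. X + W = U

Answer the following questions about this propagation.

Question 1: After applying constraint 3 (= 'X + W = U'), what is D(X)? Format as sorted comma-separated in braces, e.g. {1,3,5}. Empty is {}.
Answer: {}

Derivation:
Constraint 1 (X < W) on D(X)={3,4,5,6,7} D(W)={3,4,5,6,7}: X {3,4,5,6,7}->{3,4,5,6}; W {3,4,5,6,7}->{4,5,6,7}
Constraint 2 (U != X) on D(U)={3,5,6} D(X)={3,4,5,6}: no change
Constraint 3 (X + W = U) on D(X)={3,4,5,6} D(W)={4,5,6,7} D(U)={3,5,6}: X {3,4,5,6}->{}; W {4,5,6,7}->{}; U {3,5,6}->{}
So after constraint 3: D(X) = {}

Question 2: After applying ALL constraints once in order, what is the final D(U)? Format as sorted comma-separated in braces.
Constraint 1 (X < W) on D(X)={3,4,5,6,7} D(W)={3,4,5,6,7}: X {3,4,5,6,7}->{3,4,5,6}; W {3,4,5,6,7}->{4,5,6,7}
Constraint 2 (U != X) on D(U)={3,5,6} D(X)={3,4,5,6}: no change
Constraint 3 (X + W = U) on D(X)={3,4,5,6} D(W)={4,5,6,7} D(U)={3,5,6}: X {3,4,5,6}->{}; W {4,5,6,7}->{}; U {3,5,6}->{}
So after all 3 constraints: D(U) = {}

Answer: {}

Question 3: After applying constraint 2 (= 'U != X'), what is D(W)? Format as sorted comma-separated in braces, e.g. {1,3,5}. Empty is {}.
Answer: {4,5,6,7}

Derivation:
Constraint 1 (X < W) on D(X)={3,4,5,6,7} D(W)={3,4,5,6,7}: X {3,4,5,6,7}->{3,4,5,6}; W {3,4,5,6,7}->{4,5,6,7}
Constraint 2 (U != X) on D(U)={3,5,6} D(X)={3,4,5,6}: no change
So after constraint 2: D(W) = {4,5,6,7}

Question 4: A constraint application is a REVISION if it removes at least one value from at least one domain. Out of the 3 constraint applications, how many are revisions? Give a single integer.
Constraint 1 (X < W) on D(X)={3,4,5,6,7} D(W)={3,4,5,6,7}: X {3,4,5,6,7}->{3,4,5,6}; W {3,4,5,6,7}->{4,5,6,7} => REVISION
Constraint 2 (U != X) on D(U)={3,5,6} D(X)={3,4,5,6}: no change => not a revision
Constraint 3 (X + W = U) on D(X)={3,4,5,6} D(W)={4,5,6,7} D(U)={3,5,6}: X {3,4,5,6}->{}; W {4,5,6,7}->{}; U {3,5,6}->{} => REVISION
Total revisions = 2

Answer: 2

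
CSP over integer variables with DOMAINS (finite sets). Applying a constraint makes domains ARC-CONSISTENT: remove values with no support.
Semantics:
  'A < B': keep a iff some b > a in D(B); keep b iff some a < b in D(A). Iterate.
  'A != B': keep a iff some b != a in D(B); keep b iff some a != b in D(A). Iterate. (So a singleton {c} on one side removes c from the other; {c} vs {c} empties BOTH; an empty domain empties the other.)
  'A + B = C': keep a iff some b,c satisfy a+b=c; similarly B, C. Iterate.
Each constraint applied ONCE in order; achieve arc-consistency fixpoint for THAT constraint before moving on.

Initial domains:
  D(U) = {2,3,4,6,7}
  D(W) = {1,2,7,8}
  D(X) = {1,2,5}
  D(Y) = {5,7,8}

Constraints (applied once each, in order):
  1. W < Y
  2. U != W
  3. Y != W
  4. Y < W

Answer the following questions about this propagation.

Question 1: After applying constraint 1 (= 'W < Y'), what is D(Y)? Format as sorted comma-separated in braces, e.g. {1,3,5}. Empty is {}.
Constraint 1 (W < Y) on D(W)={1,2,7,8} D(Y)={5,7,8}: W {1,2,7,8}->{1,2,7}
So after constraint 1: D(Y) = {5,7,8}

Answer: {5,7,8}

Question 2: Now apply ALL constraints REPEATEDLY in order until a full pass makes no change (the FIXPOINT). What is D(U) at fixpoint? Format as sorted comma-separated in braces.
pass 0 (initial): D(U)={2,3,4,6,7}
pass 1: W {1,2,7,8}->{7}; Y {5,7,8}->{5}
pass 2: U {2,3,4,6,7}->{}; W {7}->{}; Y {5}->{}
pass 3: no change
Fixpoint after 3 passes: D(U) = {}

Answer: {}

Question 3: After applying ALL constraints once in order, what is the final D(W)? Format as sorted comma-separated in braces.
Constraint 1 (W < Y) on D(W)={1,2,7,8} D(Y)={5,7,8}: W {1,2,7,8}->{1,2,7}
Constraint 2 (U != W) on D(U)={2,3,4,6,7} D(W)={1,2,7}: no change
Constraint 3 (Y != W) on D(Y)={5,7,8} D(W)={1,2,7}: no change
Constraint 4 (Y < W) on D(Y)={5,7,8} D(W)={1,2,7}: Y {5,7,8}->{5}; W {1,2,7}->{7}
So after all 4 constraints: D(W) = {7}

Answer: {7}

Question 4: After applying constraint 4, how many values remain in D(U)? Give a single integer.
Constraint 1 (W < Y) on D(W)={1,2,7,8} D(Y)={5,7,8}: W {1,2,7,8}->{1,2,7}
Constraint 2 (U != W) on D(U)={2,3,4,6,7} D(W)={1,2,7}: no change
Constraint 3 (Y != W) on D(Y)={5,7,8} D(W)={1,2,7}: no change
Constraint 4 (Y < W) on D(Y)={5,7,8} D(W)={1,2,7}: Y {5,7,8}->{5}; W {1,2,7}->{7}
So after constraint 4: D(U)={2,3,4,6,7}, size = 5

Answer: 5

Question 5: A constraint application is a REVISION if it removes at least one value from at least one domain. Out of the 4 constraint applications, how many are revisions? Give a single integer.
Constraint 1 (W < Y) on D(W)={1,2,7,8} D(Y)={5,7,8}: W {1,2,7,8}->{1,2,7} => REVISION
Constraint 2 (U != W) on D(U)={2,3,4,6,7} D(W)={1,2,7}: no change => not a revision
Constraint 3 (Y != W) on D(Y)={5,7,8} D(W)={1,2,7}: no change => not a revision
Constraint 4 (Y < W) on D(Y)={5,7,8} D(W)={1,2,7}: Y {5,7,8}->{5}; W {1,2,7}->{7} => REVISION
Total revisions = 2

Answer: 2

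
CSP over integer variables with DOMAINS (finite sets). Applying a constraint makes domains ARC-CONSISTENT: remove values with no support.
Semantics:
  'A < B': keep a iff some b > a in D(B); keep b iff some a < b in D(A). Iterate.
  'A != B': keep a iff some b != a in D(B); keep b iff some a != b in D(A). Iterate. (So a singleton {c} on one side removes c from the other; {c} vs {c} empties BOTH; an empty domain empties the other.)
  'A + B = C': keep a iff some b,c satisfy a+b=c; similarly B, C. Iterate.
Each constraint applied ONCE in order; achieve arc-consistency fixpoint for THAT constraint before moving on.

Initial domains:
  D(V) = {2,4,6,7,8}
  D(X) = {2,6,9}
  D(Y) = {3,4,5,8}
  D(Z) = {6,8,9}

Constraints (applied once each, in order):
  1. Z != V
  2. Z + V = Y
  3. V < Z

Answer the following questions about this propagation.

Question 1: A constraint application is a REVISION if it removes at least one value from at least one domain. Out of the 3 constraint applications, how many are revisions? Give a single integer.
Answer: 1

Derivation:
Constraint 1 (Z != V) on D(Z)={6,8,9} D(V)={2,4,6,7,8}: no change => not a revision
Constraint 2 (Z + V = Y) on D(Z)={6,8,9} D(V)={2,4,6,7,8} D(Y)={3,4,5,8}: Z {6,8,9}->{6}; V {2,4,6,7,8}->{2}; Y {3,4,5,8}->{8} => REVISION
Constraint 3 (V < Z) on D(V)={2} D(Z)={6}: no change => not a revision
Total revisions = 1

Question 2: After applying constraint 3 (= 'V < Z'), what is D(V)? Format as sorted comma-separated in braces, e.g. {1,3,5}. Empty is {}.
Answer: {2}

Derivation:
Constraint 1 (Z != V) on D(Z)={6,8,9} D(V)={2,4,6,7,8}: no change
Constraint 2 (Z + V = Y) on D(Z)={6,8,9} D(V)={2,4,6,7,8} D(Y)={3,4,5,8}: Z {6,8,9}->{6}; V {2,4,6,7,8}->{2}; Y {3,4,5,8}->{8}
Constraint 3 (V < Z) on D(V)={2} D(Z)={6}: no change
So after constraint 3: D(V) = {2}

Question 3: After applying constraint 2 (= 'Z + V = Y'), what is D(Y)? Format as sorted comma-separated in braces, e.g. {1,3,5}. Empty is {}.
Constraint 1 (Z != V) on D(Z)={6,8,9} D(V)={2,4,6,7,8}: no change
Constraint 2 (Z + V = Y) on D(Z)={6,8,9} D(V)={2,4,6,7,8} D(Y)={3,4,5,8}: Z {6,8,9}->{6}; V {2,4,6,7,8}->{2}; Y {3,4,5,8}->{8}
So after constraint 2: D(Y) = {8}

Answer: {8}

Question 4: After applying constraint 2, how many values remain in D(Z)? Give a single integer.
Constraint 1 (Z != V) on D(Z)={6,8,9} D(V)={2,4,6,7,8}: no change
Constraint 2 (Z + V = Y) on D(Z)={6,8,9} D(V)={2,4,6,7,8} D(Y)={3,4,5,8}: Z {6,8,9}->{6}; V {2,4,6,7,8}->{2}; Y {3,4,5,8}->{8}
So after constraint 2: D(Z)={6}, size = 1

Answer: 1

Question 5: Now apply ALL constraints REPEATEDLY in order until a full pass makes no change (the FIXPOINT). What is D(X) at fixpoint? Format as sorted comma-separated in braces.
Answer: {2,6,9}

Derivation:
pass 0 (initial): D(X)={2,6,9}
pass 1: V {2,4,6,7,8}->{2}; Y {3,4,5,8}->{8}; Z {6,8,9}->{6}
pass 2: no change
Fixpoint after 2 passes: D(X) = {2,6,9}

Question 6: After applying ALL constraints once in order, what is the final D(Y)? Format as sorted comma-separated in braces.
Answer: {8}

Derivation:
Constraint 1 (Z != V) on D(Z)={6,8,9} D(V)={2,4,6,7,8}: no change
Constraint 2 (Z + V = Y) on D(Z)={6,8,9} D(V)={2,4,6,7,8} D(Y)={3,4,5,8}: Z {6,8,9}->{6}; V {2,4,6,7,8}->{2}; Y {3,4,5,8}->{8}
Constraint 3 (V < Z) on D(V)={2} D(Z)={6}: no change
So after all 3 constraints: D(Y) = {8}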